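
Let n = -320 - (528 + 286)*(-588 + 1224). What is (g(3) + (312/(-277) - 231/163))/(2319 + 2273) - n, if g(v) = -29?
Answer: 53701835816593/103666696 ≈ 5.1802e+5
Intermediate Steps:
n = -518024 (n = -320 - 814*636 = -320 - 1*517704 = -320 - 517704 = -518024)
(g(3) + (312/(-277) - 231/163))/(2319 + 2273) - n = (-29 + (312/(-277) - 231/163))/(2319 + 2273) - 1*(-518024) = (-29 + (312*(-1/277) - 231*1/163))/4592 + 518024 = (-29 + (-312/277 - 231/163))*(1/4592) + 518024 = (-29 - 114843/45151)*(1/4592) + 518024 = -1424222/45151*1/4592 + 518024 = -712111/103666696 + 518024 = 53701835816593/103666696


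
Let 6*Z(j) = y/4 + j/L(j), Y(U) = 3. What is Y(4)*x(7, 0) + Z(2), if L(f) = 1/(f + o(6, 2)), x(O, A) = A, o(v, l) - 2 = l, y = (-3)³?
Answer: 7/8 ≈ 0.87500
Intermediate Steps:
y = -27
o(v, l) = 2 + l
L(f) = 1/(4 + f) (L(f) = 1/(f + (2 + 2)) = 1/(f + 4) = 1/(4 + f))
Z(j) = -9/8 + j*(4 + j)/6 (Z(j) = (-27/4 + j/(1/(4 + j)))/6 = (-27*¼ + j*(4 + j))/6 = (-27/4 + j*(4 + j))/6 = -9/8 + j*(4 + j)/6)
Y(4)*x(7, 0) + Z(2) = 3*0 + (-9/8 + (⅙)*2*(4 + 2)) = 0 + (-9/8 + (⅙)*2*6) = 0 + (-9/8 + 2) = 0 + 7/8 = 7/8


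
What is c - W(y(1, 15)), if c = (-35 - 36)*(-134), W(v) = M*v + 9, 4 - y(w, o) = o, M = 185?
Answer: 11540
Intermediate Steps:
y(w, o) = 4 - o
W(v) = 9 + 185*v (W(v) = 185*v + 9 = 9 + 185*v)
c = 9514 (c = -71*(-134) = 9514)
c - W(y(1, 15)) = 9514 - (9 + 185*(4 - 1*15)) = 9514 - (9 + 185*(4 - 15)) = 9514 - (9 + 185*(-11)) = 9514 - (9 - 2035) = 9514 - 1*(-2026) = 9514 + 2026 = 11540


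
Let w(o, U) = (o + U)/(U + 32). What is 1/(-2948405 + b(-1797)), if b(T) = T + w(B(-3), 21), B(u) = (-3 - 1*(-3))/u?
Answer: -53/156360685 ≈ -3.3896e-7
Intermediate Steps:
B(u) = 0 (B(u) = (-3 + 3)/u = 0/u = 0)
w(o, U) = (U + o)/(32 + U)
b(T) = 21/53 + T (b(T) = T + (21 + 0)/(32 + 21) = T + 21/53 = 21/53 + T)
1/(-2948405 + b(-1797)) = 1/(-2948405 + (21/53 - 1797)) = 1/(-2948405 - 95220/53) = 1/(-156360685/53) = -53/156360685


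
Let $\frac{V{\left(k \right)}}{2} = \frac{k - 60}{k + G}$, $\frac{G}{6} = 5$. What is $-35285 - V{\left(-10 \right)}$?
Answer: $-35278$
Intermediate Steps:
$G = 30$ ($G = 6 \cdot 5 = 30$)
$V{\left(k \right)} = \frac{2 \left(-60 + k\right)}{30 + k}$ ($V{\left(k \right)} = 2 \frac{k - 60}{k + 30} = 2 \frac{-60 + k}{30 + k} = \frac{2 \left(-60 + k\right)}{30 + k}$)
$-35285 - V{\left(-10 \right)} = -35285 - \frac{2 \left(-60 - 10\right)}{30 - 10} = -35285 - 2 \cdot \frac{1}{20} \left(-70\right) = -35285 - -7 = -35285 + 7 = -35278$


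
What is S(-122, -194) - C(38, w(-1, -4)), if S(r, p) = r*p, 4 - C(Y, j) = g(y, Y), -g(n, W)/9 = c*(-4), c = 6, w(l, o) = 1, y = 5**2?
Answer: 23880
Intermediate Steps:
y = 25
g(n, W) = 216 (g(n, W) = -54*(-4) = -9*(-24) = 216)
C(Y, j) = -212 (C(Y, j) = 4 - 1*216 = 4 - 216 = -212)
S(r, p) = p*r
S(-122, -194) - C(38, w(-1, -4)) = -194*(-122) - 1*(-212) = 23668 + 212 = 23880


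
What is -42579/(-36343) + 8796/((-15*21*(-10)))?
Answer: 75632813/19080075 ≈ 3.9640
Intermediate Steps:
-42579/(-36343) + 8796/((-15*21*(-10))) = -42579*(-1/36343) + 8796/((-5*63*(-10))) = 42579/36343 + 8796/((-315*(-10))) = 42579/36343 + 8796/3150 = 42579/36343 + 8796*(1/3150) = 42579/36343 + 1466/525 = 75632813/19080075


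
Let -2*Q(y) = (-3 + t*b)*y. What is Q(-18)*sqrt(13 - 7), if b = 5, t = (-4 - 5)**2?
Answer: 3618*sqrt(6) ≈ 8862.3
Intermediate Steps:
t = 81 (t = (-9)**2 = 81)
Q(y) = -201*y (Q(y) = -(-3 + 81*5)*y/2 = -(-3 + 405)*y/2 = -201*y)
Q(-18)*sqrt(13 - 7) = (-201*(-18))*sqrt(13 - 7) = 3618*sqrt(6)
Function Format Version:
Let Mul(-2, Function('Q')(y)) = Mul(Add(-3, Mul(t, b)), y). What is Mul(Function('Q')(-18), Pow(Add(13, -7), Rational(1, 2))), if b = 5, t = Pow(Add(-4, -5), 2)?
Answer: Mul(3618, Pow(6, Rational(1, 2))) ≈ 8862.3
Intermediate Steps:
t = 81 (t = Pow(-9, 2) = 81)
Function('Q')(y) = Mul(-201, y) (Function('Q')(y) = Mul(Rational(-1, 2), Mul(Add(-3, Mul(81, 5)), y)) = Mul(Rational(-1, 2), Mul(Add(-3, 405), y)) = Mul(Rational(-1, 2), Mul(402, y)) = Mul(-201, y))
Mul(Function('Q')(-18), Pow(Add(13, -7), Rational(1, 2))) = Mul(Mul(-201, -18), Pow(Add(13, -7), Rational(1, 2))) = Mul(3618, Pow(6, Rational(1, 2)))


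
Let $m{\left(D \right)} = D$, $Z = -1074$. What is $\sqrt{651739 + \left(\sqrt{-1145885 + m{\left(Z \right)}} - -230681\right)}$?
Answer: $\sqrt{882420 + 11 i \sqrt{9479}} \approx 939.37 + 0.57 i$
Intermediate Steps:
$\sqrt{651739 + \left(\sqrt{-1145885 + m{\left(Z \right)}} - -230681\right)} = \sqrt{651739 + \left(\sqrt{-1145885 - 1074} - -230681\right)} = \sqrt{651739 + \left(\sqrt{-1146959} + 230681\right)} = \sqrt{651739 + \left(11 i \sqrt{9479} + 230681\right)} = \sqrt{651739 + \left(230681 + 11 i \sqrt{9479}\right)} = \sqrt{882420 + 11 i \sqrt{9479}}$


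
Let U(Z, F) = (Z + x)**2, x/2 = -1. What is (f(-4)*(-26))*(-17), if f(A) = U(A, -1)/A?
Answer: -3978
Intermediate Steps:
x = -2 (x = 2*(-1) = -2)
U(Z, F) = (-2 + Z)**2 (U(Z, F) = (Z - 2)**2 = (-2 + Z)**2)
f(A) = (-2 + A)**2/A
(f(-4)*(-26))*(-17) = (((-2 - 4)**2/(-4))*(-26))*(-17) = (-1/4*(-6)**2*(-26))*(-17) = (-1/4*36*(-26))*(-17) = -9*(-26)*(-17) = 234*(-17) = -3978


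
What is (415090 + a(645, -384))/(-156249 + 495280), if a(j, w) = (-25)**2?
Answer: 415715/339031 ≈ 1.2262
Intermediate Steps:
a(j, w) = 625
(415090 + a(645, -384))/(-156249 + 495280) = (415090 + 625)/(-156249 + 495280) = 415715/339031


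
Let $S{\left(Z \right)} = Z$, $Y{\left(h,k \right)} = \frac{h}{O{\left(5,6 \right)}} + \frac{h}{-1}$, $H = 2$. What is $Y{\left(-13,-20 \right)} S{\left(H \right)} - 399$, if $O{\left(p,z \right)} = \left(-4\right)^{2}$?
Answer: $- \frac{2997}{8} \approx -374.63$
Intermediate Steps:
$O{\left(p,z \right)} = 16$
$Y{\left(h,k \right)} = - \frac{15 h}{16}$ ($Y{\left(h,k \right)} = \frac{h}{16} + \frac{h}{-1} = h \frac{1}{16} + h \left(-1\right) = \frac{h}{16} - h = - \frac{15 h}{16}$)
$Y{\left(-13,-20 \right)} S{\left(H \right)} - 399 = \left(- \frac{15}{16}\right) \left(-13\right) 2 - 399 = \frac{195}{16} \cdot 2 - 399 = \frac{195}{8} - 399 = - \frac{2997}{8}$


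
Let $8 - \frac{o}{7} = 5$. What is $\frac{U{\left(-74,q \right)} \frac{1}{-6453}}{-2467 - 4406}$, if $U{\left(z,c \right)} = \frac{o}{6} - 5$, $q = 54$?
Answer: $- \frac{1}{29567646} \approx -3.3821 \cdot 10^{-8}$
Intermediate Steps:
$o = 21$ ($o = 56 - 35 = 21$)
$U{\left(z,c \right)} = - \frac{3}{2}$ ($U{\left(z,c \right)} = \frac{21}{6} - 5 = 21 \cdot \frac{1}{6} - 5 = \frac{7}{2} - 5 = - \frac{3}{2}$)
$\frac{U{\left(-74,q \right)} \frac{1}{-6453}}{-2467 - 4406} = \frac{\left(- \frac{3}{2}\right) \frac{1}{-6453}}{-2467 - 4406} = \frac{\left(- \frac{3}{2}\right) \left(- \frac{1}{6453}\right)}{-6873} = \frac{1}{4302} \left(- \frac{1}{6873}\right) = - \frac{1}{29567646}$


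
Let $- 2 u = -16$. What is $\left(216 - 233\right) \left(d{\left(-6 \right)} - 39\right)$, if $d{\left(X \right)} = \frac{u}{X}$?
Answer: $\frac{2057}{3} \approx 685.67$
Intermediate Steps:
$u = 8$ ($u = \left(- \frac{1}{2}\right) \left(-16\right) = 8$)
$d{\left(X \right)} = \frac{8}{X}$
$\left(216 - 233\right) \left(d{\left(-6 \right)} - 39\right) = \left(216 - 233\right) \left(\frac{8}{-6} - 39\right) = - 17 \left(8 \left(- \frac{1}{6}\right) - 39\right) = - 17 \left(- \frac{4}{3} - 39\right) = \left(-17\right) \left(- \frac{121}{3}\right) = \frac{2057}{3}$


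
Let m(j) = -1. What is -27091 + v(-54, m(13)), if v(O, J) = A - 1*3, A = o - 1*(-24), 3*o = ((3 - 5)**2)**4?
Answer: -80954/3 ≈ -26985.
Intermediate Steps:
o = 256/3 (o = ((3 - 5)**2)**4/3 = ((-2)**2)**4/3 = (1/3)*4**4 = (1/3)*256 = 256/3 ≈ 85.333)
A = 328/3 (A = 256/3 - 1*(-24) = 256/3 + 24 = 328/3 ≈ 109.33)
v(O, J) = 319/3 (v(O, J) = 328/3 - 1*3 = 328/3 - 3 = 319/3)
-27091 + v(-54, m(13)) = -27091 + 319/3 = -80954/3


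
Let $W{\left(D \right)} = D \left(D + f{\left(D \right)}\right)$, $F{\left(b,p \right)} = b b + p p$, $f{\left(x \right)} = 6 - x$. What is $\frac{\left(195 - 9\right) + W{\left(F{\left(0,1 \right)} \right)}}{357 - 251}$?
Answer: $\frac{96}{53} \approx 1.8113$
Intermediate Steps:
$F{\left(b,p \right)} = b^{2} + p^{2}$
$W{\left(D \right)} = 6 D$ ($W{\left(D \right)} = D \left(D - \left(-6 + D\right)\right) = D 6 = 6 D$)
$\frac{\left(195 - 9\right) + W{\left(F{\left(0,1 \right)} \right)}}{357 - 251} = \frac{\left(195 - 9\right) + 6 \left(0^{2} + 1^{2}\right)}{357 - 251} = \frac{186 + 6 \left(0 + 1\right)}{106} = \left(186 + 6 \cdot 1\right) \frac{1}{106} = \left(186 + 6\right) \frac{1}{106} = 192 \cdot \frac{1}{106} = \frac{96}{53}$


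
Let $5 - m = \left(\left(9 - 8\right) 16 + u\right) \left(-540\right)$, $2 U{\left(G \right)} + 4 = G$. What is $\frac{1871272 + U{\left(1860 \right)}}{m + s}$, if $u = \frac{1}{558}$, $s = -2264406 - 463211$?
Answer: $- \frac{29019100}{42144051} \approx -0.68857$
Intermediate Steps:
$U{\left(G \right)} = -2 + \frac{G}{2}$
$s = -2727617$ ($s = -2264406 - 463211 = -2727617$)
$u = \frac{1}{558} \approx 0.0017921$
$m = \frac{268025}{31}$ ($m = 5 - \left(\left(9 - 8\right) 16 + \frac{1}{558}\right) \left(-540\right) = 5 - \left(1 \cdot 16 + \frac{1}{558}\right) \left(-540\right) = 5 - \left(16 + \frac{1}{558}\right) \left(-540\right) = 5 - \frac{8929}{558} \left(-540\right) = 5 - - \frac{267870}{31} = 5 + \frac{267870}{31} = \frac{268025}{31} \approx 8646.0$)
$\frac{1871272 + U{\left(1860 \right)}}{m + s} = \frac{1871272 + \left(-2 + \frac{1}{2} \cdot 1860\right)}{\frac{268025}{31} - 2727617} = \frac{1871272 + \left(-2 + 930\right)}{- \frac{84288102}{31}} = \left(1871272 + 928\right) \left(- \frac{31}{84288102}\right) = 1872200 \left(- \frac{31}{84288102}\right) = - \frac{29019100}{42144051}$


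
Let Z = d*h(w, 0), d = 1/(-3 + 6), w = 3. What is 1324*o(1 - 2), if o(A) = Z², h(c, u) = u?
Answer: 0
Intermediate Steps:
d = ⅓ (d = 1/3 = ⅓ ≈ 0.33333)
Z = 0 (Z = (⅓)*0 = 0)
o(A) = 0 (o(A) = 0² = 0)
1324*o(1 - 2) = 1324*0 = 0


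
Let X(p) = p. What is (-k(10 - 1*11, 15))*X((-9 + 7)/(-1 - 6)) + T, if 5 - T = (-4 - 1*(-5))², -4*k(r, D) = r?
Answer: 55/14 ≈ 3.9286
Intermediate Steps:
k(r, D) = -r/4
T = 4 (T = 5 - (-4 - 1*(-5))² = 5 - (-4 + 5)² = 5 - 1*1² = 5 - 1*1 = 5 - 1 = 4)
(-k(10 - 1*11, 15))*X((-9 + 7)/(-1 - 6)) + T = (-(-1)*(10 - 1*11)/4)*((-9 + 7)/(-1 - 6)) + 4 = (-(-1)*(10 - 11)/4)*(-2/(-7)) + 4 = (-(-1)*(-1)/4)*(-2*(-⅐)) + 4 = -1*¼*(2/7) + 4 = -¼*2/7 + 4 = -1/14 + 4 = 55/14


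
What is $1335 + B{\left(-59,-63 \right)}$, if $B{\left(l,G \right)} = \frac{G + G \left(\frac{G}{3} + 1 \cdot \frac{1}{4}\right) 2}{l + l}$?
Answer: $\frac{309957}{236} \approx 1313.4$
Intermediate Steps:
$B{\left(l,G \right)} = \frac{G + 2 G \left(\frac{1}{4} + \frac{G}{3}\right)}{2 l}$ ($B{\left(l,G \right)} = \frac{G + G \left(G \frac{1}{3} + 1 \cdot \frac{1}{4}\right) 2}{2 l} = \left(G + G \left(\frac{G}{3} + \frac{1}{4}\right) 2\right) \frac{1}{2 l} = \left(G + G \left(\frac{1}{4} + \frac{G}{3}\right) 2\right) \frac{1}{2 l} = \left(G + 2 G \left(\frac{1}{4} + \frac{G}{3}\right)\right) \frac{1}{2 l} = \frac{G + 2 G \left(\frac{1}{4} + \frac{G}{3}\right)}{2 l}$)
$1335 + B{\left(-59,-63 \right)} = 1335 + \frac{1}{12} \left(-63\right) \frac{1}{-59} \left(9 + 4 \left(-63\right)\right) = 1335 + \frac{1}{12} \left(-63\right) \left(- \frac{1}{59}\right) \left(9 - 252\right) = 1335 + \frac{1}{12} \left(-63\right) \left(- \frac{1}{59}\right) \left(-243\right) = 1335 - \frac{5103}{236} = \frac{309957}{236}$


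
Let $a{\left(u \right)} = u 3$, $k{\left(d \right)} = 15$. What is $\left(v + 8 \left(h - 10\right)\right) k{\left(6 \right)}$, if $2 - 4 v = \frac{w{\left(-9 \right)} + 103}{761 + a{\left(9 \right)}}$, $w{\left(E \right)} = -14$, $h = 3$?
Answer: $- \frac{2625375}{3152} \approx -832.92$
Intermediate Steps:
$a{\left(u \right)} = 3 u$
$v = \frac{1487}{3152}$ ($v = \frac{1}{2} - \frac{\left(-14 + 103\right) \frac{1}{761 + 3 \cdot 9}}{4} = \frac{1}{2} - \frac{89 \frac{1}{761 + 27}}{4} = \frac{1}{2} - \frac{89 \cdot \frac{1}{788}}{4} = \frac{1}{2} - \frac{89}{3152} = \frac{1487}{3152} \approx 0.47176$)
$\left(v + 8 \left(h - 10\right)\right) k{\left(6 \right)} = \left(\frac{1487}{3152} + 8 \left(3 - 10\right)\right) 15 = \left(\frac{1487}{3152} + 8 \left(-7\right)\right) 15 = \left(\frac{1487}{3152} - 56\right) 15 = \left(- \frac{175025}{3152}\right) 15 = - \frac{2625375}{3152}$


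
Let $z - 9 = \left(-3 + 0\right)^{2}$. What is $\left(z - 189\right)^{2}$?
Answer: $29241$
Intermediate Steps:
$z = 18$ ($z = 9 + \left(-3 + 0\right)^{2} = 9 + \left(-3\right)^{2} = 9 + 9 = 18$)
$\left(z - 189\right)^{2} = \left(18 - 189\right)^{2} = \left(-171\right)^{2} = 29241$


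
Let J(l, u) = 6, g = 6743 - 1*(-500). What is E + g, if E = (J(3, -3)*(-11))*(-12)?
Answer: 8035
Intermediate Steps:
g = 7243 (g = 6743 + 500 = 7243)
E = 792 (E = (6*(-11))*(-12) = -66*(-12) = 792)
E + g = 792 + 7243 = 8035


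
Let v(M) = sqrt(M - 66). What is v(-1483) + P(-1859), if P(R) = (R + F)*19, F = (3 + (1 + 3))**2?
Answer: -34390 + I*sqrt(1549) ≈ -34390.0 + 39.357*I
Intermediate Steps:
F = 49 (F = (3 + 4)**2 = 7**2 = 49)
v(M) = sqrt(-66 + M)
P(R) = 931 + 19*R (P(R) = (R + 49)*19 = (49 + R)*19 = 931 + 19*R)
v(-1483) + P(-1859) = sqrt(-66 - 1483) + (931 + 19*(-1859)) = sqrt(-1549) + (931 - 35321) = I*sqrt(1549) - 34390 = -34390 + I*sqrt(1549)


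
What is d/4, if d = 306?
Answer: 153/2 ≈ 76.500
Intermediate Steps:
d/4 = 306/4 = (¼)*306 = 153/2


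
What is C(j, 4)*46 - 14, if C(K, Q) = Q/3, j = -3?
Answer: 142/3 ≈ 47.333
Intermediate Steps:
C(K, Q) = Q/3 (C(K, Q) = Q*(1/3) = Q/3)
C(j, 4)*46 - 14 = ((1/3)*4)*46 - 14 = (4/3)*46 - 14 = 184/3 - 14 = 142/3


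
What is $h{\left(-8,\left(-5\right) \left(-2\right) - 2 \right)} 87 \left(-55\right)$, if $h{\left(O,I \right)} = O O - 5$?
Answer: $-282315$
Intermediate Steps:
$h{\left(O,I \right)} = -5 + O^{2}$ ($h{\left(O,I \right)} = O^{2} - 5 = -5 + O^{2}$)
$h{\left(-8,\left(-5\right) \left(-2\right) - 2 \right)} 87 \left(-55\right) = \left(-5 + \left(-8\right)^{2}\right) 87 \left(-55\right) = \left(-5 + 64\right) 87 \left(-55\right) = 59 \cdot 87 \left(-55\right) = 5133 \left(-55\right) = -282315$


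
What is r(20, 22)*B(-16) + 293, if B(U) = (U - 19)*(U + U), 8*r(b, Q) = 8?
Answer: 1413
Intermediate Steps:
r(b, Q) = 1 (r(b, Q) = (1/8)*8 = 1)
B(U) = 2*U*(-19 + U) (B(U) = (-19 + U)*(2*U) = 2*U*(-19 + U))
r(20, 22)*B(-16) + 293 = 1*(2*(-16)*(-19 - 16)) + 293 = 1*(2*(-16)*(-35)) + 293 = 1*1120 + 293 = 1120 + 293 = 1413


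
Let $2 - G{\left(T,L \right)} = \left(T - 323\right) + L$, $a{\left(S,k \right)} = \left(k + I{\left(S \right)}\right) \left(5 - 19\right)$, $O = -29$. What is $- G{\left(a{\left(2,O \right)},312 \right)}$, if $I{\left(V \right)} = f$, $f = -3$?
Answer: $435$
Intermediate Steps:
$I{\left(V \right)} = -3$
$a{\left(S,k \right)} = 42 - 14 k$ ($a{\left(S,k \right)} = \left(k - 3\right) \left(5 - 19\right) = \left(-3 + k\right) \left(-14\right) = 42 - 14 k$)
$G{\left(T,L \right)} = 325 - L - T$ ($G{\left(T,L \right)} = 2 - \left(\left(T - 323\right) + L\right) = 2 - \left(\left(-323 + T\right) + L\right) = 2 - \left(-323 + L + T\right) = 325 - L - T$)
$- G{\left(a{\left(2,O \right)},312 \right)} = - (325 - 312 - \left(42 - -406\right)) = - (325 - 312 - \left(42 + 406\right)) = - (325 - 312 - 448) = \left(-1\right) \left(-435\right) = 435$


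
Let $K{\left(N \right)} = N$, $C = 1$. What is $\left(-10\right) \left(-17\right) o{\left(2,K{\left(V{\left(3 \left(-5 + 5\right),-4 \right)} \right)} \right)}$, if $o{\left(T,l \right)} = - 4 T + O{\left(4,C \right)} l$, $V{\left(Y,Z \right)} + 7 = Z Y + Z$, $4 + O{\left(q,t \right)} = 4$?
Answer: $-1360$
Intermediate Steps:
$O{\left(q,t \right)} = 0$ ($O{\left(q,t \right)} = -4 + 4 = 0$)
$V{\left(Y,Z \right)} = -7 + Z + Y Z$ ($V{\left(Y,Z \right)} = -7 + \left(Z Y + Z\right) = -7 + \left(Y Z + Z\right) = -7 + \left(Z + Y Z\right) = -7 + Z + Y Z$)
$o{\left(T,l \right)} = - 4 T$ ($o{\left(T,l \right)} = - 4 T + 0 l = - 4 T + 0 = - 4 T$)
$\left(-10\right) \left(-17\right) o{\left(2,K{\left(V{\left(3 \left(-5 + 5\right),-4 \right)} \right)} \right)} = \left(-10\right) \left(-17\right) \left(\left(-4\right) 2\right) = 170 \left(-8\right) = -1360$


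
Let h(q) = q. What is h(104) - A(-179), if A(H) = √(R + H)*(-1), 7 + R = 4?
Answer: 104 + I*√182 ≈ 104.0 + 13.491*I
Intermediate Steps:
R = -3 (R = -7 + 4 = -3)
A(H) = -√(-3 + H) (A(H) = √(-3 + H)*(-1) = -√(-3 + H))
h(104) - A(-179) = 104 - (-1)*√(-3 - 179) = 104 - (-1)*√(-182) = 104 - (-1)*I*√182 = 104 + I*√182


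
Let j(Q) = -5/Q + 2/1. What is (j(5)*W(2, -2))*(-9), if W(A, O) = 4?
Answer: -36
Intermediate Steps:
j(Q) = 2 - 5/Q (j(Q) = -5/Q + 2*1 = -5/Q + 2 = 2 - 5/Q)
(j(5)*W(2, -2))*(-9) = ((2 - 5/5)*4)*(-9) = ((2 - 5*⅕)*4)*(-9) = ((2 - 1)*4)*(-9) = (1*4)*(-9) = 4*(-9) = -36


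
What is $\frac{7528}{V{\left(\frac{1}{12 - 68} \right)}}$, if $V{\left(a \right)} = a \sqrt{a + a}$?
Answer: $843136 i \sqrt{7} \approx 2.2307 \cdot 10^{6} i$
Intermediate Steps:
$V{\left(a \right)} = \sqrt{2} a^{\frac{3}{2}}$ ($V{\left(a \right)} = a \sqrt{2 a} = a \sqrt{2} \sqrt{a} = \sqrt{2} a^{\frac{3}{2}}$)
$\frac{7528}{V{\left(\frac{1}{12 - 68} \right)}} = \frac{7528}{\sqrt{2} \left(\frac{1}{12 - 68}\right)^{\frac{3}{2}}} = \frac{7528}{\sqrt{2} \left(\frac{1}{-56}\right)^{\frac{3}{2}}} = \frac{7528}{\sqrt{2} \left(- \frac{1}{56}\right)^{\frac{3}{2}}} = \frac{7528}{\sqrt{2} \left(- \frac{i \sqrt{14}}{1568}\right)} = \frac{7528}{\left(- \frac{1}{784}\right) i \sqrt{7}} = 7528 \cdot 112 i \sqrt{7} = 843136 i \sqrt{7}$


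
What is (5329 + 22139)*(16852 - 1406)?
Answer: 424270728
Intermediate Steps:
(5329 + 22139)*(16852 - 1406) = 27468*15446 = 424270728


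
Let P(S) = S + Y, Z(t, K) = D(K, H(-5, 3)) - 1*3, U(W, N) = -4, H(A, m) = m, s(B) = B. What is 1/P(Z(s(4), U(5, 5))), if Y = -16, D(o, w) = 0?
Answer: -1/19 ≈ -0.052632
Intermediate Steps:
Z(t, K) = -3 (Z(t, K) = 0 - 1*3 = 0 - 3 = -3)
P(S) = -16 + S (P(S) = S - 16 = -16 + S)
1/P(Z(s(4), U(5, 5))) = 1/(-16 - 3) = 1/(-19) = -1/19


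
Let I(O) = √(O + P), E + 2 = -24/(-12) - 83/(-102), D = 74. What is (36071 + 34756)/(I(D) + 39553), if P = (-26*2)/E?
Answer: 232517887473/129848503309 - 70827*√69554/129848503309 ≈ 1.7905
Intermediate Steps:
E = 83/102 (E = -2 + (-24/(-12) - 83/(-102)) = -2 + (-24*(-1/12) - 83*(-1/102)) = -2 + (2 + 83/102) = -2 + 287/102 = 83/102 ≈ 0.81373)
P = -5304/83 (P = (-26*2)/(83/102) = -52*102/83 = -5304/83 ≈ -63.904)
I(O) = √(-5304/83 + O) (I(O) = √(O - 5304/83) = √(-5304/83 + O))
(36071 + 34756)/(I(D) + 39553) = (36071 + 34756)/(√(-440232 + 6889*74)/83 + 39553) = 70827/(√(-440232 + 509786)/83 + 39553) = 70827/(√69554/83 + 39553) = 70827/(39553 + √69554/83)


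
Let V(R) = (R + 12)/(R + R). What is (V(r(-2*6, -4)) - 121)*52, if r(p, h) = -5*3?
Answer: -31434/5 ≈ -6286.8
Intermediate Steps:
r(p, h) = -15
V(R) = (12 + R)/(2*R) (V(R) = (12 + R)/((2*R)) = (12 + R)*(1/(2*R)) = (12 + R)/(2*R))
(V(r(-2*6, -4)) - 121)*52 = ((1/2)*(12 - 15)/(-15) - 121)*52 = ((1/2)*(-1/15)*(-3) - 121)*52 = (1/10 - 121)*52 = -1209/10*52 = -31434/5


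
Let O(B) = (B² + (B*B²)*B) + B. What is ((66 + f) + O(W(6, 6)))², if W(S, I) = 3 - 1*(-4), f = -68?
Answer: 6027025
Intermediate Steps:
W(S, I) = 7 (W(S, I) = 3 + 4 = 7)
O(B) = B + B² + B⁴ (O(B) = (B² + B³*B) + B = (B² + B⁴) + B = B + B² + B⁴)
((66 + f) + O(W(6, 6)))² = ((66 - 68) + 7*(1 + 7 + 7³))² = (-2 + 7*(1 + 7 + 343))² = (-2 + 7*351)² = (-2 + 2457)² = 2455² = 6027025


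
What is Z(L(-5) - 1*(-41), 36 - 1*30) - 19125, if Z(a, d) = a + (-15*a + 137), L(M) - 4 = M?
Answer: -19548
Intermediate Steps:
L(M) = 4 + M
Z(a, d) = 137 - 14*a (Z(a, d) = a + (137 - 15*a) = 137 - 14*a)
Z(L(-5) - 1*(-41), 36 - 1*30) - 19125 = (137 - 14*((4 - 5) - 1*(-41))) - 19125 = (137 - 14*(-1 + 41)) - 19125 = (137 - 14*40) - 19125 = (137 - 560) - 19125 = -423 - 19125 = -19548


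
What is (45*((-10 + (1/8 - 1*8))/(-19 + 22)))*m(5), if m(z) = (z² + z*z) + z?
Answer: -117975/8 ≈ -14747.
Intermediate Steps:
m(z) = z + 2*z² (m(z) = (z² + z²) + z = 2*z² + z = z + 2*z²)
(45*((-10 + (1/8 - 1*8))/(-19 + 22)))*m(5) = (45*((-10 + (1/8 - 1*8))/(-19 + 22)))*(5*(1 + 2*5)) = (45*((-10 + (⅛ - 8))/3))*(5*(1 + 10)) = (45*((-10 - 63/8)*(⅓)))*(5*11) = (45*(-143/8*⅓))*55 = (45*(-143/24))*55 = -2145/8*55 = -117975/8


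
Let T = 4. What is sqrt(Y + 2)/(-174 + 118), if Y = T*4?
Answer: -3*sqrt(2)/56 ≈ -0.075761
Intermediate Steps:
Y = 16 (Y = 4*4 = 16)
sqrt(Y + 2)/(-174 + 118) = sqrt(16 + 2)/(-174 + 118) = sqrt(18)/(-56) = -3*sqrt(2)/56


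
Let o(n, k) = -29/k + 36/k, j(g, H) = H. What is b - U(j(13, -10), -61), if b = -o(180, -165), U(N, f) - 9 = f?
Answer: 8587/165 ≈ 52.042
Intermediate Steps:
o(n, k) = 7/k
U(N, f) = 9 + f
b = 7/165 (b = -7/(-165) = -7*(-1)/165 = -1*(-7/165) = 7/165 ≈ 0.042424)
b - U(j(13, -10), -61) = 7/165 - (9 - 61) = 7/165 - 1*(-52) = 7/165 + 52 = 8587/165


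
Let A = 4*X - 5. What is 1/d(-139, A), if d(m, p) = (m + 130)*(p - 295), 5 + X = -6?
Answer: 1/3096 ≈ 0.00032300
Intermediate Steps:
X = -11 (X = -5 - 6 = -11)
A = -49 (A = 4*(-11) - 5 = -44 - 5 = -49)
d(m, p) = (-295 + p)*(130 + m) (d(m, p) = (130 + m)*(-295 + p) = (-295 + p)*(130 + m))
1/d(-139, A) = 1/(-38350 - 295*(-139) + 130*(-49) - 139*(-49)) = 1/(-38350 + 41005 - 6370 + 6811) = 1/3096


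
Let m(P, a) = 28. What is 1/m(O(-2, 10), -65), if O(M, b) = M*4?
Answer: 1/28 ≈ 0.035714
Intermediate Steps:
O(M, b) = 4*M
1/m(O(-2, 10), -65) = 1/28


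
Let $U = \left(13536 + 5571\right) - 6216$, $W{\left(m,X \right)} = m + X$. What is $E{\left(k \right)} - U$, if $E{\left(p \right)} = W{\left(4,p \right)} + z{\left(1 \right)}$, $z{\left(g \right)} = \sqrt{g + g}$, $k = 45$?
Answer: $-12842 + \sqrt{2} \approx -12841.0$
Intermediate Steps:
$W{\left(m,X \right)} = X + m$
$U = 12891$ ($U = 19107 - 6216 = 12891$)
$z{\left(g \right)} = \sqrt{2} \sqrt{g}$ ($z{\left(g \right)} = \sqrt{2 g} = \sqrt{2} \sqrt{g}$)
$E{\left(p \right)} = 4 + p + \sqrt{2}$ ($E{\left(p \right)} = \left(p + 4\right) + \sqrt{2} \sqrt{1} = \left(4 + p\right) + \sqrt{2} \cdot 1 = \left(4 + p\right) + \sqrt{2} = 4 + p + \sqrt{2}$)
$E{\left(k \right)} - U = \left(4 + 45 + \sqrt{2}\right) - 12891 = \left(49 + \sqrt{2}\right) - 12891 = -12842 + \sqrt{2}$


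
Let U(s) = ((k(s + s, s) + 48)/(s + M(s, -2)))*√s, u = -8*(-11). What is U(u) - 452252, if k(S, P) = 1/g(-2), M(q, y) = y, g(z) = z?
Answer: -452252 + 95*√22/86 ≈ -4.5225e+5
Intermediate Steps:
k(S, P) = -½ (k(S, P) = 1/(-2) = -½)
u = 88
U(s) = 95*√s/(2*(-2 + s)) (U(s) = ((-½ + 48)/(s - 2))*√s = (95/(2*(-2 + s)))*√s = 95*√s/(2*(-2 + s)))
U(u) - 452252 = 95*√88/(2*(-2 + 88)) - 452252 = (95/2)*(2*√22)/86 - 452252 = (95/2)*(2*√22)*(1/86) - 452252 = 95*√22/86 - 452252 = -452252 + 95*√22/86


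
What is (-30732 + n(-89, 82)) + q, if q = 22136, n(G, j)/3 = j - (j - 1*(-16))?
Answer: -8644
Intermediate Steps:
n(G, j) = -48 (n(G, j) = 3*(j - (j - 1*(-16))) = 3*(j - (j + 16)) = 3*(j - (16 + j)) = 3*(j + (-16 - j)) = 3*(-16) = -48)
(-30732 + n(-89, 82)) + q = (-30732 - 48) + 22136 = -30780 + 22136 = -8644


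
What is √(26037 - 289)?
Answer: 2*√6437 ≈ 160.46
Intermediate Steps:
√(26037 - 289) = √25748 = 2*√6437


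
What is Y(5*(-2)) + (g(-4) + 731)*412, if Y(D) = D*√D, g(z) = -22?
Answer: 292108 - 10*I*√10 ≈ 2.9211e+5 - 31.623*I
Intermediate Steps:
Y(D) = D^(3/2)
Y(5*(-2)) + (g(-4) + 731)*412 = (5*(-2))^(3/2) + (-22 + 731)*412 = (-10)^(3/2) + 709*412 = -10*I*√10 + 292108 = 292108 - 10*I*√10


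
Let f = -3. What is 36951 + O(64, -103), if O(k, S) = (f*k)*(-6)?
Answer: 38103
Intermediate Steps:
O(k, S) = 18*k (O(k, S) = -3*k*(-6) = 18*k)
36951 + O(64, -103) = 36951 + 18*64 = 36951 + 1152 = 38103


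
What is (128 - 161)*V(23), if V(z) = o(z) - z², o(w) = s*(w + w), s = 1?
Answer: 15939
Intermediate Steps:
o(w) = 2*w (o(w) = 1*(w + w) = 1*(2*w) = 2*w)
V(z) = -z² + 2*z (V(z) = 2*z - z² = -z² + 2*z)
(128 - 161)*V(23) = (128 - 161)*(23*(2 - 1*23)) = -759*(2 - 23) = -759*(-21) = -33*(-483) = 15939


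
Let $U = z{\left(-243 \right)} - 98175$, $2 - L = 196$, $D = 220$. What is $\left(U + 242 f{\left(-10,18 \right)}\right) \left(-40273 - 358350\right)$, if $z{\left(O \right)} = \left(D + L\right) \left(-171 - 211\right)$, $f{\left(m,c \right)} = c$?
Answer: $41357534873$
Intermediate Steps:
$L = -194$ ($L = 2 - 196 = -194$)
$z{\left(O \right)} = -9932$ ($z{\left(O \right)} = \left(220 - 194\right) \left(-171 - 211\right) = 26 \left(-382\right) = -9932$)
$U = -108107$ ($U = -9932 - 98175 = -108107$)
$\left(U + 242 f{\left(-10,18 \right)}\right) \left(-40273 - 358350\right) = \left(-108107 + 242 \cdot 18\right) \left(-40273 - 358350\right) = \left(-108107 + 4356\right) \left(-398623\right) = \left(-103751\right) \left(-398623\right) = 41357534873$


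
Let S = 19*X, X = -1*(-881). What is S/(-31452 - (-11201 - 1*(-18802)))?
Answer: -16739/39053 ≈ -0.42862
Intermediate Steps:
X = 881
S = 16739 (S = 19*881 = 16739)
S/(-31452 - (-11201 - 1*(-18802))) = 16739/(-31452 - (-11201 - 1*(-18802))) = 16739/(-31452 - (-11201 + 18802)) = 16739/(-31452 - 1*7601) = 16739/(-31452 - 7601) = 16739/(-39053) = 16739*(-1/39053) = -16739/39053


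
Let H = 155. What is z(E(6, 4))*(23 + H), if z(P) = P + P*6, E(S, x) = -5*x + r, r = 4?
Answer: -19936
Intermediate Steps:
E(S, x) = 4 - 5*x (E(S, x) = -5*x + 4 = 4 - 5*x)
z(P) = 7*P (z(P) = P + 6*P = 7*P)
z(E(6, 4))*(23 + H) = (7*(4 - 5*4))*(23 + 155) = (7*(4 - 20))*178 = (7*(-16))*178 = -112*178 = -19936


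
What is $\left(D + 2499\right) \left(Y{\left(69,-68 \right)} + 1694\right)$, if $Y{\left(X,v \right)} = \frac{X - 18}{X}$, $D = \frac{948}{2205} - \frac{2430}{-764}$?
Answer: $\frac{9129634965231}{2152570} \approx 4.2413 \cdot 10^{6}$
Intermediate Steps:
$D = \frac{1013737}{280770}$ ($D = 948 \cdot \frac{1}{2205} - - \frac{1215}{382} = \frac{316}{735} + \frac{1215}{382} = \frac{1013737}{280770} \approx 3.6106$)
$Y{\left(X,v \right)} = \frac{-18 + X}{X}$
$\left(D + 2499\right) \left(Y{\left(69,-68 \right)} + 1694\right) = \left(\frac{1013737}{280770} + 2499\right) \left(\frac{-18 + 69}{69} + 1694\right) = \frac{702657967 \left(\frac{1}{69} \cdot 51 + 1694\right)}{280770} = \frac{702657967 \left(\frac{17}{23} + 1694\right)}{280770} = \frac{702657967}{280770} \cdot \frac{38979}{23} = \frac{9129634965231}{2152570}$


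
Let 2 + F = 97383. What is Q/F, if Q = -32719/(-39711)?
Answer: 32719/3867096891 ≈ 8.4609e-6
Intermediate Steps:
F = 97381 (F = -2 + 97383 = 97381)
Q = 32719/39711 (Q = -32719*(-1/39711) = 32719/39711 ≈ 0.82393)
Q/F = (32719/39711)/97381 = (32719/39711)*(1/97381) = 32719/3867096891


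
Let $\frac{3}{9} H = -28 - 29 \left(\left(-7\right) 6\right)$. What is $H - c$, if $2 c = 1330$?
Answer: $2905$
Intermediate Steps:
$c = 665$ ($c = \frac{1}{2} \cdot 1330 = 665$)
$H = 3570$ ($H = 3 \left(-28 - 29 \left(\left(-7\right) 6\right)\right) = 3 \left(-28 - -1218\right) = 3 \left(-28 + 1218\right) = 3 \cdot 1190 = 3570$)
$H - c = 3570 - 665 = 2905$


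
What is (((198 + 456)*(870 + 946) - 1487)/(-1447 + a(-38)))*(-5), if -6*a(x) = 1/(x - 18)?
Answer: 1992777360/486191 ≈ 4098.8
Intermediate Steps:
a(x) = -1/(6*(-18 + x)) (a(x) = -1/(6*(x - 18)) = -1/(6*(-18 + x)))
(((198 + 456)*(870 + 946) - 1487)/(-1447 + a(-38)))*(-5) = (((198 + 456)*(870 + 946) - 1487)/(-1447 - 1/(-108 + 6*(-38))))*(-5) = ((654*1816 - 1487)/(-1447 - 1/(-108 - 228)))*(-5) = ((1187664 - 1487)/(-1447 - 1/(-336)))*(-5) = (1186177/(-1447 - 1*(-1/336)))*(-5) = (1186177/(-1447 + 1/336))*(-5) = (1186177/(-486191/336))*(-5) = (1186177*(-336/486191))*(-5) = -398555472/486191*(-5) = 1992777360/486191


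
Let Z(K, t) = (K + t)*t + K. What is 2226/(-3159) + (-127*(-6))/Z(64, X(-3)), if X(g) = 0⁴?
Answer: 377449/33696 ≈ 11.202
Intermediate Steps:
X(g) = 0
Z(K, t) = K + t*(K + t) (Z(K, t) = t*(K + t) + K = K + t*(K + t))
2226/(-3159) + (-127*(-6))/Z(64, X(-3)) = 2226/(-3159) + (-127*(-6))/(64 + 0² + 64*0) = 2226*(-1/3159) + 762/(64 + 0 + 0) = -742/1053 + 762/64 = -742/1053 + 762*(1/64) = -742/1053 + 381/32 = 377449/33696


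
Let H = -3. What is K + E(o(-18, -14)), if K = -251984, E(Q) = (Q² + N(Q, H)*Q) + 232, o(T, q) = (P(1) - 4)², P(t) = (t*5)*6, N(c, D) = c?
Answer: 662200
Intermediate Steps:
P(t) = 30*t (P(t) = (5*t)*6 = 30*t)
o(T, q) = 676 (o(T, q) = (30*1 - 4)² = (30 - 4)² = 26² = 676)
E(Q) = 232 + 2*Q² (E(Q) = (Q² + Q*Q) + 232 = (Q² + Q²) + 232 = 2*Q² + 232 = 232 + 2*Q²)
K + E(o(-18, -14)) = -251984 + (232 + 2*676²) = -251984 + (232 + 2*456976) = -251984 + (232 + 913952) = -251984 + 914184 = 662200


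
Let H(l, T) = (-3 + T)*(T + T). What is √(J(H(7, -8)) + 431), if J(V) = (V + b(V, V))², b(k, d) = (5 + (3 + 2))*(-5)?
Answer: √16307 ≈ 127.70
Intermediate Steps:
H(l, T) = 2*T*(-3 + T) (H(l, T) = (-3 + T)*(2*T) = 2*T*(-3 + T))
b(k, d) = -50 (b(k, d) = (5 + 5)*(-5) = 10*(-5) = -50)
J(V) = (-50 + V)² (J(V) = (V - 50)² = (-50 + V)²)
√(J(H(7, -8)) + 431) = √((-50 + 2*(-8)*(-3 - 8))² + 431) = √((-50 + 2*(-8)*(-11))² + 431) = √((-50 + 176)² + 431) = √(126² + 431) = √(15876 + 431) = √16307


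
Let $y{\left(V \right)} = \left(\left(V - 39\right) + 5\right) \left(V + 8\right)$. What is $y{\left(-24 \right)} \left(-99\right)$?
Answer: $-91872$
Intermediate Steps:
$y{\left(V \right)} = \left(-34 + V\right) \left(8 + V\right)$ ($y{\left(V \right)} = \left(\left(-39 + V\right) + 5\right) \left(8 + V\right) = \left(-34 + V\right) \left(8 + V\right)$)
$y{\left(-24 \right)} \left(-99\right) = \left(-272 + \left(-24\right)^{2} - -624\right) \left(-99\right) = \left(-272 + 576 + 624\right) \left(-99\right) = 928 \left(-99\right) = -91872$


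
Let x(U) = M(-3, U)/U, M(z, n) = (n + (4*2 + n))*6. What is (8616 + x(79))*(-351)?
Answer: -239262660/79 ≈ -3.0286e+6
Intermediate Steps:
M(z, n) = 48 + 12*n (M(z, n) = (n + (8 + n))*6 = (8 + 2*n)*6 = 48 + 12*n)
x(U) = (48 + 12*U)/U
(8616 + x(79))*(-351) = (8616 + (12 + 48/79))*(-351) = (8616 + 996/79)*(-351) = (681660/79)*(-351) = -239262660/79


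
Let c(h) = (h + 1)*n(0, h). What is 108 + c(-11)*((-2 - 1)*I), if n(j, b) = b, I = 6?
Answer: -1872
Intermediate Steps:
c(h) = h*(1 + h) (c(h) = (h + 1)*h = (1 + h)*h = h*(1 + h))
108 + c(-11)*((-2 - 1)*I) = 108 + (-11*(1 - 11))*((-2 - 1)*6) = 108 + (-11*(-10))*(-3*6) = 108 + 110*(-18) = 108 - 1980 = -1872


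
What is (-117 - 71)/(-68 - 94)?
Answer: 94/81 ≈ 1.1605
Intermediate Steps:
(-117 - 71)/(-68 - 94) = -188/(-162) = -188*(-1/162) = 94/81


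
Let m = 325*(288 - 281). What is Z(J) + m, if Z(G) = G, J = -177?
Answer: 2098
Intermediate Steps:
m = 2275 (m = 325*7 = 2275)
Z(J) + m = -177 + 2275 = 2098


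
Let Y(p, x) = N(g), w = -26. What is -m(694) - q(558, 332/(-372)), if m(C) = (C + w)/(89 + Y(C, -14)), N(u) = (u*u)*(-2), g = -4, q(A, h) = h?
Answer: -6377/589 ≈ -10.827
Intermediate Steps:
N(u) = -2*u² (N(u) = u²*(-2) = -2*u²)
Y(p, x) = -32 (Y(p, x) = -2*(-4)² = -2*16 = -32)
m(C) = -26/57 + C/57 (m(C) = (C - 26)/(89 - 32) = (-26 + C)/57 = (-26 + C)*(1/57) = -26/57 + C/57)
-m(694) - q(558, 332/(-372)) = -(-26/57 + (1/57)*694) - 332/(-372) = -(-26/57 + 694/57) - 332*(-1)/372 = -1*668/57 - 1*(-83/93) = -668/57 + 83/93 = -6377/589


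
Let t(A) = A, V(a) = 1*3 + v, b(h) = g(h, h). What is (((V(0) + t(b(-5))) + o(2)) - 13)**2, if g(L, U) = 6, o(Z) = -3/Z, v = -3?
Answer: 289/4 ≈ 72.250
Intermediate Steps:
b(h) = 6
V(a) = 0 (V(a) = 1*3 - 3 = 3 - 3 = 0)
(((V(0) + t(b(-5))) + o(2)) - 13)**2 = (((0 + 6) - 3/2) - 13)**2 = ((6 - 3*1/2) - 13)**2 = ((6 - 3/2) - 13)**2 = (9/2 - 13)**2 = (-17/2)**2 = 289/4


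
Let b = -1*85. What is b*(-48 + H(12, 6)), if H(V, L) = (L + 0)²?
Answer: 1020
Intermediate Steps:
H(V, L) = L²
b = -85
b*(-48 + H(12, 6)) = -85*(-48 + 6²) = -85*(-48 + 36) = -85*(-12) = 1020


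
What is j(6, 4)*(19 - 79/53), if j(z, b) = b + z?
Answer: 9280/53 ≈ 175.09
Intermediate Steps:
j(6, 4)*(19 - 79/53) = (4 + 6)*(19 - 79/53) = 10*(19 - 79*1/53) = 10*(19 - 79/53) = 10*(928/53) = 9280/53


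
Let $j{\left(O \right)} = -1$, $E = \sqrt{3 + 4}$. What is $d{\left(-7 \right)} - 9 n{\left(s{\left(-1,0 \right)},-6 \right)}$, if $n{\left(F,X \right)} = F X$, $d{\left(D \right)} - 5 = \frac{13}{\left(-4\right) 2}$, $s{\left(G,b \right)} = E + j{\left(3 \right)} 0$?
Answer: $\frac{27}{8} + 54 \sqrt{7} \approx 146.25$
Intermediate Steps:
$E = \sqrt{7} \approx 2.6458$
$s{\left(G,b \right)} = \sqrt{7}$ ($s{\left(G,b \right)} = \sqrt{7} - 0 = \sqrt{7} + 0 = \sqrt{7}$)
$d{\left(D \right)} = \frac{27}{8}$ ($d{\left(D \right)} = 5 + \frac{13}{\left(-4\right) 2} = 5 + \frac{13}{-8} = 5 + 13 \left(- \frac{1}{8}\right) = 5 - \frac{13}{8} = \frac{27}{8}$)
$d{\left(-7 \right)} - 9 n{\left(s{\left(-1,0 \right)},-6 \right)} = \frac{27}{8} - 9 \sqrt{7} \left(-6\right) = \frac{27}{8} - 9 \left(- 6 \sqrt{7}\right) = \frac{27}{8} + 54 \sqrt{7}$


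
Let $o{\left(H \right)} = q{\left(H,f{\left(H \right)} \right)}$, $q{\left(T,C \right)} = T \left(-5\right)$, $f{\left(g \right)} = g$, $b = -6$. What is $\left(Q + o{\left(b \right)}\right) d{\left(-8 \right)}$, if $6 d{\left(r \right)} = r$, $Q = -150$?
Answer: $160$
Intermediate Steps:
$q{\left(T,C \right)} = - 5 T$
$o{\left(H \right)} = - 5 H$
$d{\left(r \right)} = \frac{r}{6}$
$\left(Q + o{\left(b \right)}\right) d{\left(-8 \right)} = \left(-150 - -30\right) \frac{1}{6} \left(-8\right) = \left(-150 + 30\right) \left(- \frac{4}{3}\right) = \left(-120\right) \left(- \frac{4}{3}\right) = 160$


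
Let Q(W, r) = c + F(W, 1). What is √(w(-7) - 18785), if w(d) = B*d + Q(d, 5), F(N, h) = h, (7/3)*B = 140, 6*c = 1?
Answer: I*√691338/6 ≈ 138.58*I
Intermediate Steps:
c = ⅙ (c = (⅙)*1 = ⅙ ≈ 0.16667)
B = 60 (B = (3/7)*140 = 60)
Q(W, r) = 7/6 (Q(W, r) = ⅙ + 1 = 7/6)
w(d) = 7/6 + 60*d (w(d) = 60*d + 7/6 = 7/6 + 60*d)
√(w(-7) - 18785) = √((7/6 + 60*(-7)) - 18785) = √((7/6 - 420) - 18785) = √(-2513/6 - 18785) = √(-115223/6) = I*√691338/6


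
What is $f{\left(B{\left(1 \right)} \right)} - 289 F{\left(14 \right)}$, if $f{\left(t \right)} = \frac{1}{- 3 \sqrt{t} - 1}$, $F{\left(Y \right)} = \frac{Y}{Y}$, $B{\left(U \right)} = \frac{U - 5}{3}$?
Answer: $\frac{2 \left(- 289 \sqrt{3} + 145 i\right)}{- i + 2 \sqrt{3}} \approx -289.08 + 0.26647 i$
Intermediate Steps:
$B{\left(U \right)} = - \frac{5}{3} + \frac{U}{3}$ ($B{\left(U \right)} = \left(-5 + U\right) \frac{1}{3} = - \frac{5}{3} + \frac{U}{3}$)
$F{\left(Y \right)} = 1$
$f{\left(t \right)} = \frac{1}{-1 - 3 \sqrt{t}}$
$f{\left(B{\left(1 \right)} \right)} - 289 F{\left(14 \right)} = - \frac{1}{1 + 3 \sqrt{- \frac{5}{3} + \frac{1}{3} \cdot 1}} - 289 = - \frac{1}{1 + 3 \sqrt{- \frac{5}{3} + \frac{1}{3}}} - 289 = - \frac{1}{1 + 3 \sqrt{- \frac{4}{3}}} - 289 = - \frac{1}{1 + 3 \frac{2 i \sqrt{3}}{3}} - 289 = - \frac{1}{1 + 2 i \sqrt{3}} - 289 = -289 - \frac{1}{1 + 2 i \sqrt{3}}$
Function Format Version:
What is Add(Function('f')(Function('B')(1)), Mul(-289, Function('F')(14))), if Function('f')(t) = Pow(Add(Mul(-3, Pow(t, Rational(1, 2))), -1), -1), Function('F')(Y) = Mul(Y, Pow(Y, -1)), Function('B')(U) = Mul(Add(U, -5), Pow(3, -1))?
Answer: Mul(2, Pow(Add(Mul(-1, I), Mul(2, Pow(3, Rational(1, 2)))), -1), Add(Mul(-289, Pow(3, Rational(1, 2))), Mul(145, I))) ≈ Add(-289.08, Mul(0.26647, I))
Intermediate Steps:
Function('B')(U) = Add(Rational(-5, 3), Mul(Rational(1, 3), U)) (Function('B')(U) = Mul(Add(-5, U), Rational(1, 3)) = Add(Rational(-5, 3), Mul(Rational(1, 3), U)))
Function('F')(Y) = 1
Function('f')(t) = Pow(Add(-1, Mul(-3, Pow(t, Rational(1, 2)))), -1)
Add(Function('f')(Function('B')(1)), Mul(-289, Function('F')(14))) = Add(Mul(-1, Pow(Add(1, Mul(3, Pow(Add(Rational(-5, 3), Mul(Rational(1, 3), 1)), Rational(1, 2)))), -1)), Mul(-289, 1)) = Add(Mul(-1, Pow(Add(1, Mul(3, Pow(Add(Rational(-5, 3), Rational(1, 3)), Rational(1, 2)))), -1)), -289) = Add(Mul(-1, Pow(Add(1, Mul(3, Pow(Rational(-4, 3), Rational(1, 2)))), -1)), -289) = Add(Mul(-1, Pow(Add(1, Mul(3, Mul(Rational(2, 3), I, Pow(3, Rational(1, 2))))), -1)), -289) = Add(Mul(-1, Pow(Add(1, Mul(2, I, Pow(3, Rational(1, 2)))), -1)), -289) = Add(-289, Mul(-1, Pow(Add(1, Mul(2, I, Pow(3, Rational(1, 2)))), -1)))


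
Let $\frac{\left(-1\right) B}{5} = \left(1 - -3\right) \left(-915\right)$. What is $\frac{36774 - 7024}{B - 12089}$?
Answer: $\frac{29750}{6211} \approx 4.7899$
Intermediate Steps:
$B = 18300$ ($B = - 5 \left(1 - -3\right) \left(-915\right) = - 5 \left(1 + 3\right) \left(-915\right) = - 5 \cdot 4 \left(-915\right) = \left(-5\right) \left(-3660\right) = 18300$)
$\frac{36774 - 7024}{B - 12089} = \frac{36774 - 7024}{18300 - 12089} = \frac{29750}{6211}$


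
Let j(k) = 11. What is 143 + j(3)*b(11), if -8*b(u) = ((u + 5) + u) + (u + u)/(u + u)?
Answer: 209/2 ≈ 104.50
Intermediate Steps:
b(u) = -3/4 - u/4 (b(u) = -(((u + 5) + u) + (u + u)/(u + u))/8 = -(((5 + u) + u) + (2*u)/((2*u)))/8 = -((5 + 2*u) + (2*u)*(1/(2*u)))/8 = -((5 + 2*u) + 1)/8 = -(6 + 2*u)/8 = -3/4 - u/4)
143 + j(3)*b(11) = 143 + 11*(-3/4 - 1/4*11) = 143 + 11*(-3/4 - 11/4) = 143 + 11*(-7/2) = 143 - 77/2 = 209/2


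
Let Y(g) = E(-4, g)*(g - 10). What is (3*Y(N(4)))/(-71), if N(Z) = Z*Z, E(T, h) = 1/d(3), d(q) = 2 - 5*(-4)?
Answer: -9/781 ≈ -0.011524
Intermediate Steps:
d(q) = 22 (d(q) = 2 + 20 = 22)
E(T, h) = 1/22
N(Z) = Z²
Y(g) = -5/11 + g/22 (Y(g) = (g - 10)/22 = (-10 + g)/22 = -5/11 + g/22)
(3*Y(N(4)))/(-71) = (3*(-5/11 + (1/22)*4²))/(-71) = (3*(-5/11 + (1/22)*16))*(-1/71) = (3*(-5/11 + 8/11))*(-1/71) = (3*(3/11))*(-1/71) = (9/11)*(-1/71) = -9/781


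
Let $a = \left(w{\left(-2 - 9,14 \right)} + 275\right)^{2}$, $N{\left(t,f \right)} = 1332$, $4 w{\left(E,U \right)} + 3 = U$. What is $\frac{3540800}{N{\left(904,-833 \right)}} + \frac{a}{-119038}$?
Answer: $\frac{1685547972707}{634234464} \approx 2657.6$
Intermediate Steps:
$w{\left(E,U \right)} = - \frac{3}{4} + \frac{U}{4}$
$a = \frac{1234321}{16}$ ($a = \left(\left(- \frac{3}{4} + \frac{1}{4} \cdot 14\right) + 275\right)^{2} = \left(\left(- \frac{3}{4} + \frac{7}{2}\right) + 275\right)^{2} = \left(\frac{11}{4} + 275\right)^{2} = \left(\frac{1111}{4}\right)^{2} = \frac{1234321}{16} \approx 77145.0$)
$\frac{3540800}{N{\left(904,-833 \right)}} + \frac{a}{-119038} = \frac{3540800}{1332} + \frac{1234321}{16 \left(-119038\right)} = 3540800 \cdot \frac{1}{1332} + \frac{1234321}{16} \left(- \frac{1}{119038}\right) = \frac{885200}{333} - \frac{1234321}{1904608} = \frac{1685547972707}{634234464}$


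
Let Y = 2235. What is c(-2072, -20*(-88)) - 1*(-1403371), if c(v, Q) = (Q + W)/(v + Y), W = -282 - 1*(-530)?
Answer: 228751481/163 ≈ 1.4034e+6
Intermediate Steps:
W = 248 (W = -282 + 530 = 248)
c(v, Q) = (248 + Q)/(2235 + v) (c(v, Q) = (Q + 248)/(v + 2235) = (248 + Q)/(2235 + v))
c(-2072, -20*(-88)) - 1*(-1403371) = (248 - 20*(-88))/(2235 - 2072) - 1*(-1403371) = (248 + 1760)/163 + 1403371 = (1/163)*2008 + 1403371 = 2008/163 + 1403371 = 228751481/163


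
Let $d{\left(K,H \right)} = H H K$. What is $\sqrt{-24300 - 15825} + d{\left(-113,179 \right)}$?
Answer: $-3620633 + 5 i \sqrt{1605} \approx -3.6206 \cdot 10^{6} + 200.31 i$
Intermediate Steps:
$d{\left(K,H \right)} = K H^{2}$ ($d{\left(K,H \right)} = H^{2} K = K H^{2}$)
$\sqrt{-24300 - 15825} + d{\left(-113,179 \right)} = \sqrt{-24300 - 15825} - 113 \cdot 179^{2} = \sqrt{-40125} - 3620633 = 5 i \sqrt{1605} - 3620633 = -3620633 + 5 i \sqrt{1605}$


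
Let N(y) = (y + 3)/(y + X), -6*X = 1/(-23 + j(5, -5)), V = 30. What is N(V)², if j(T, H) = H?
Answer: 30735936/25411681 ≈ 1.2095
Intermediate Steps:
X = 1/168 (X = -1/(6*(-23 - 5)) = -⅙/(-28) = -⅙*(-1/28) = 1/168 ≈ 0.0059524)
N(y) = (3 + y)/(1/168 + y) (N(y) = (y + 3)/(y + 1/168) = (3 + y)/(1/168 + y))
N(V)² = (168*(3 + 30)/(1 + 168*30))² = (168*33/(1 + 5040))² = (168*33/5041)² = (168*(1/5041)*33)² = (5544/5041)² = 30735936/25411681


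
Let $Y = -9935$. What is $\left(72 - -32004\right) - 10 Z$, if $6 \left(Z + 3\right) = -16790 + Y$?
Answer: $\frac{229943}{3} \approx 76648.0$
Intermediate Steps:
$Z = - \frac{26743}{6}$ ($Z = -3 + \frac{-16790 - 9935}{6} = -3 + \frac{1}{6} \left(-26725\right) = -3 - \frac{26725}{6} = - \frac{26743}{6} \approx -4457.2$)
$\left(72 - -32004\right) - 10 Z = \left(72 - -32004\right) - - \frac{133715}{3} = \left(72 + 32004\right) + \frac{133715}{3} = 32076 + \frac{133715}{3} = \frac{229943}{3}$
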